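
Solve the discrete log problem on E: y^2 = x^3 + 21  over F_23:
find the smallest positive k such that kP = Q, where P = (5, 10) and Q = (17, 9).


Enumerate multiples of P until we hit Q = (17, 9):
  1P = (5, 10)
  2P = (17, 14)
  3P = (19, 16)
  4P = (2, 11)
  5P = (11, 15)
  6P = (16, 0)
  7P = (11, 8)
  8P = (2, 12)
  9P = (19, 7)
  10P = (17, 9)
Match found at i = 10.

k = 10


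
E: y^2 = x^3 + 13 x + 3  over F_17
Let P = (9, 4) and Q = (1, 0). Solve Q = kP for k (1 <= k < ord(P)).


Enumerate multiples of P until we hit Q = (1, 0):
  1P = (9, 4)
  2P = (3, 1)
  3P = (1, 0)
Match found at i = 3.

k = 3


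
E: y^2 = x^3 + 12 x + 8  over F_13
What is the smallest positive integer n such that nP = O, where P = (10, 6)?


Compute successive multiples of P until we hit O:
  1P = (10, 6)
  2P = (6, 7)
  3P = (6, 6)
  4P = (10, 7)
  5P = O

ord(P) = 5


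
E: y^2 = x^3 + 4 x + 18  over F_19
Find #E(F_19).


For each x in F_19, count y with y^2 = x^3 + 4 x + 18 mod 19:
  x = 1: RHS = 4, y in [2, 17]  -> 2 point(s)
  x = 3: RHS = 0, y in [0]  -> 1 point(s)
  x = 5: RHS = 11, y in [7, 12]  -> 2 point(s)
  x = 6: RHS = 11, y in [7, 12]  -> 2 point(s)
  x = 7: RHS = 9, y in [3, 16]  -> 2 point(s)
  x = 8: RHS = 11, y in [7, 12]  -> 2 point(s)
  x = 9: RHS = 4, y in [2, 17]  -> 2 point(s)
  x = 11: RHS = 6, y in [5, 14]  -> 2 point(s)
  x = 13: RHS = 6, y in [5, 14]  -> 2 point(s)
  x = 14: RHS = 6, y in [5, 14]  -> 2 point(s)
  x = 16: RHS = 17, y in [6, 13]  -> 2 point(s)
Affine points: 21. Add the point at infinity: total = 22.

#E(F_19) = 22


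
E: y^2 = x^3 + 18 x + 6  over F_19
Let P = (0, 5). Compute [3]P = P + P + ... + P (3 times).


k = 3 = 11_2 (binary, LSB first: 11)
Double-and-add from P = (0, 5):
  bit 0 = 1: acc = O + (0, 5) = (0, 5)
  bit 1 = 1: acc = (0, 5) + (4, 3) = (1, 5)

3P = (1, 5)


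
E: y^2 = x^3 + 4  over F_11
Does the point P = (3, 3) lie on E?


Check whether y^2 = x^3 + 0 x + 4 (mod 11) for (x, y) = (3, 3).
LHS: y^2 = 3^2 mod 11 = 9
RHS: x^3 + 0 x + 4 = 3^3 + 0*3 + 4 mod 11 = 9
LHS = RHS

Yes, on the curve


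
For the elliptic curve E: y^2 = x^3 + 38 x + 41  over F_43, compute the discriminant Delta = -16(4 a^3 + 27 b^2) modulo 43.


4 a^3 + 27 b^2 = 4*38^3 + 27*41^2 = 219488 + 45387 = 264875
Delta = -16 * (264875) = -4238000
Delta mod 43 = 37

Delta = 37 (mod 43)


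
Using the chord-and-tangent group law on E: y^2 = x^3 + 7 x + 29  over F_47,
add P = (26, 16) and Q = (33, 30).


P != Q, so use the chord formula.
s = (y2 - y1) / (x2 - x1) = (14) / (7) mod 47 = 2
x3 = s^2 - x1 - x2 mod 47 = 2^2 - 26 - 33 = 39
y3 = s (x1 - x3) - y1 mod 47 = 2 * (26 - 39) - 16 = 5

P + Q = (39, 5)


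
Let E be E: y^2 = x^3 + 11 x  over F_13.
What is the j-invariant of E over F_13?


Delta = -16(4 a^3 + 27 b^2) mod 13 = 5
-1728 * (4 a)^3 = -1728 * (4*11)^3 mod 13 = 8
j = 8 * 5^(-1) mod 13 = 12

j = 12 (mod 13)


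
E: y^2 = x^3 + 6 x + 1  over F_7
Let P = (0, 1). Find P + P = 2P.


Doubling: s = (3 x1^2 + a) / (2 y1)
s = (3*0^2 + 6) / (2*1) mod 7 = 3
x3 = s^2 - 2 x1 mod 7 = 3^2 - 2*0 = 2
y3 = s (x1 - x3) - y1 mod 7 = 3 * (0 - 2) - 1 = 0

2P = (2, 0)


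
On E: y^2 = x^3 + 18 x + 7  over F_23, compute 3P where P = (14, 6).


k = 3 = 11_2 (binary, LSB first: 11)
Double-and-add from P = (14, 6):
  bit 0 = 1: acc = O + (14, 6) = (14, 6)
  bit 1 = 1: acc = (14, 6) + (21, 20) = (15, 15)

3P = (15, 15)


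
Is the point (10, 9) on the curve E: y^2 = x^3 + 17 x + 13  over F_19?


Check whether y^2 = x^3 + 17 x + 13 (mod 19) for (x, y) = (10, 9).
LHS: y^2 = 9^2 mod 19 = 5
RHS: x^3 + 17 x + 13 = 10^3 + 17*10 + 13 mod 19 = 5
LHS = RHS

Yes, on the curve


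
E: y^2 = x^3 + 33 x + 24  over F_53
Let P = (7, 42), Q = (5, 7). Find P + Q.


P != Q, so use the chord formula.
s = (y2 - y1) / (x2 - x1) = (18) / (51) mod 53 = 44
x3 = s^2 - x1 - x2 mod 53 = 44^2 - 7 - 5 = 16
y3 = s (x1 - x3) - y1 mod 53 = 44 * (7 - 16) - 42 = 39

P + Q = (16, 39)


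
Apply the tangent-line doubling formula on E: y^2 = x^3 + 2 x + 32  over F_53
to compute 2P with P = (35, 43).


Doubling: s = (3 x1^2 + a) / (2 y1)
s = (3*35^2 + 2) / (2*43) mod 53 = 52
x3 = s^2 - 2 x1 mod 53 = 52^2 - 2*35 = 37
y3 = s (x1 - x3) - y1 mod 53 = 52 * (35 - 37) - 43 = 12

2P = (37, 12)


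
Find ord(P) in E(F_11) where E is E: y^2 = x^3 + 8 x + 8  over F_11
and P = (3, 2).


Compute successive multiples of P until we hit O:
  1P = (3, 2)
  2P = (8, 1)
  3P = (4, 7)
  4P = (7, 0)
  5P = (4, 4)
  6P = (8, 10)
  7P = (3, 9)
  8P = O

ord(P) = 8


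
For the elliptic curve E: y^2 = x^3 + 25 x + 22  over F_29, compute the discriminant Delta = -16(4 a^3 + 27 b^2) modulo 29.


4 a^3 + 27 b^2 = 4*25^3 + 27*22^2 = 62500 + 13068 = 75568
Delta = -16 * (75568) = -1209088
Delta mod 29 = 9

Delta = 9 (mod 29)


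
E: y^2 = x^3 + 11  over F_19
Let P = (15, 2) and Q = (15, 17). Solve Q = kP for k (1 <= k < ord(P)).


Enumerate multiples of P until we hit Q = (15, 17):
  1P = (15, 2)
  2P = (0, 7)
  3P = (2, 0)
  4P = (0, 12)
  5P = (15, 17)
Match found at i = 5.

k = 5


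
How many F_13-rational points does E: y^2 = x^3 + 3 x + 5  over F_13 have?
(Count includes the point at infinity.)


For each x in F_13, count y with y^2 = x^3 + 3 x + 5 mod 13:
  x = 1: RHS = 9, y in [3, 10]  -> 2 point(s)
  x = 4: RHS = 3, y in [4, 9]  -> 2 point(s)
  x = 11: RHS = 4, y in [2, 11]  -> 2 point(s)
  x = 12: RHS = 1, y in [1, 12]  -> 2 point(s)
Affine points: 8. Add the point at infinity: total = 9.

#E(F_13) = 9


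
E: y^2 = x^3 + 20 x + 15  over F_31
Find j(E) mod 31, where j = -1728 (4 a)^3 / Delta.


Delta = -16(4 a^3 + 27 b^2) mod 31 = 12
-1728 * (4 a)^3 = -1728 * (4*20)^3 mod 31 = 1
j = 1 * 12^(-1) mod 31 = 13

j = 13 (mod 31)


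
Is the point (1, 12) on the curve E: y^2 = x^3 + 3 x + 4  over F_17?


Check whether y^2 = x^3 + 3 x + 4 (mod 17) for (x, y) = (1, 12).
LHS: y^2 = 12^2 mod 17 = 8
RHS: x^3 + 3 x + 4 = 1^3 + 3*1 + 4 mod 17 = 8
LHS = RHS

Yes, on the curve


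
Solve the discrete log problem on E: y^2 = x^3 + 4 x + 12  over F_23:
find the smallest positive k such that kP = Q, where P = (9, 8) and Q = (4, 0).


Enumerate multiples of P until we hit Q = (4, 0):
  1P = (9, 8)
  2P = (17, 18)
  3P = (0, 9)
  4P = (16, 3)
  5P = (14, 12)
  6P = (8, 2)
  7P = (19, 1)
  8P = (4, 0)
Match found at i = 8.

k = 8


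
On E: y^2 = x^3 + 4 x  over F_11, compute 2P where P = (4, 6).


Doubling: s = (3 x1^2 + a) / (2 y1)
s = (3*4^2 + 4) / (2*6) mod 11 = 8
x3 = s^2 - 2 x1 mod 11 = 8^2 - 2*4 = 1
y3 = s (x1 - x3) - y1 mod 11 = 8 * (4 - 1) - 6 = 7

2P = (1, 7)


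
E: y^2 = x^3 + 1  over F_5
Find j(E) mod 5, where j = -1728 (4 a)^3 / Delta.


Delta = -16(4 a^3 + 27 b^2) mod 5 = 3
-1728 * (4 a)^3 = -1728 * (4*0)^3 mod 5 = 0
j = 0 * 3^(-1) mod 5 = 0

j = 0 (mod 5)


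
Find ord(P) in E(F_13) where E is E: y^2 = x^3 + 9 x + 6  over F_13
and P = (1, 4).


Compute successive multiples of P until we hit O:
  1P = (1, 4)
  2P = (10, 2)
  3P = (12, 10)
  4P = (9, 7)
  5P = (7, 10)
  6P = (6, 4)
  7P = (6, 9)
  8P = (7, 3)
  ... (continuing to 13P)
  13P = O

ord(P) = 13


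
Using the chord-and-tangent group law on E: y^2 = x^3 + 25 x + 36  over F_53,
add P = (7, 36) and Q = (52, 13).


P != Q, so use the chord formula.
s = (y2 - y1) / (x2 - x1) = (30) / (45) mod 53 = 36
x3 = s^2 - x1 - x2 mod 53 = 36^2 - 7 - 52 = 18
y3 = s (x1 - x3) - y1 mod 53 = 36 * (7 - 18) - 36 = 45

P + Q = (18, 45)


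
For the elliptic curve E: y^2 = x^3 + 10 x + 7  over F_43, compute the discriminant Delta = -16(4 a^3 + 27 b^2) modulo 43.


4 a^3 + 27 b^2 = 4*10^3 + 27*7^2 = 4000 + 1323 = 5323
Delta = -16 * (5323) = -85168
Delta mod 43 = 15

Delta = 15 (mod 43)


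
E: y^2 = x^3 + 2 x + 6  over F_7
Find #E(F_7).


For each x in F_7, count y with y^2 = x^3 + 2 x + 6 mod 7:
  x = 1: RHS = 2, y in [3, 4]  -> 2 point(s)
  x = 2: RHS = 4, y in [2, 5]  -> 2 point(s)
  x = 3: RHS = 4, y in [2, 5]  -> 2 point(s)
  x = 4: RHS = 1, y in [1, 6]  -> 2 point(s)
  x = 5: RHS = 1, y in [1, 6]  -> 2 point(s)
Affine points: 10. Add the point at infinity: total = 11.

#E(F_7) = 11


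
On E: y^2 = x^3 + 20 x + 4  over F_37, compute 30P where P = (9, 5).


k = 30 = 11110_2 (binary, LSB first: 01111)
Double-and-add from P = (9, 5):
  bit 0 = 0: acc unchanged = O
  bit 1 = 1: acc = O + (31, 1) = (31, 1)
  bit 2 = 1: acc = (31, 1) + (1, 32) = (8, 11)
  bit 3 = 1: acc = (8, 11) + (34, 18) = (11, 1)
  bit 4 = 1: acc = (11, 1) + (32, 36) = (5, 9)

30P = (5, 9)


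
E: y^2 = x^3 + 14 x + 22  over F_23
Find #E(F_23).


For each x in F_23, count y with y^2 = x^3 + 14 x + 22 mod 23:
  x = 2: RHS = 12, y in [9, 14]  -> 2 point(s)
  x = 4: RHS = 4, y in [2, 21]  -> 2 point(s)
  x = 6: RHS = 0, y in [0]  -> 1 point(s)
  x = 7: RHS = 3, y in [7, 16]  -> 2 point(s)
  x = 8: RHS = 2, y in [5, 18]  -> 2 point(s)
  x = 9: RHS = 3, y in [7, 16]  -> 2 point(s)
  x = 10: RHS = 12, y in [9, 14]  -> 2 point(s)
  x = 11: RHS = 12, y in [9, 14]  -> 2 point(s)
  x = 12: RHS = 9, y in [3, 20]  -> 2 point(s)
  x = 13: RHS = 9, y in [3, 20]  -> 2 point(s)
  x = 14: RHS = 18, y in [8, 15]  -> 2 point(s)
  x = 16: RHS = 18, y in [8, 15]  -> 2 point(s)
  x = 21: RHS = 9, y in [3, 20]  -> 2 point(s)
Affine points: 25. Add the point at infinity: total = 26.

#E(F_23) = 26


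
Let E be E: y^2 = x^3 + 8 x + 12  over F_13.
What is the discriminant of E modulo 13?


4 a^3 + 27 b^2 = 4*8^3 + 27*12^2 = 2048 + 3888 = 5936
Delta = -16 * (5936) = -94976
Delta mod 13 = 2

Delta = 2 (mod 13)


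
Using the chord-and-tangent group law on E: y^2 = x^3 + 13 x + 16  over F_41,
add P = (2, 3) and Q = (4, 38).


P != Q, so use the chord formula.
s = (y2 - y1) / (x2 - x1) = (35) / (2) mod 41 = 38
x3 = s^2 - x1 - x2 mod 41 = 38^2 - 2 - 4 = 3
y3 = s (x1 - x3) - y1 mod 41 = 38 * (2 - 3) - 3 = 0

P + Q = (3, 0)


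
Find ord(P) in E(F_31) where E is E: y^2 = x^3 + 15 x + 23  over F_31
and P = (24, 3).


Compute successive multiples of P until we hit O:
  1P = (24, 3)
  2P = (30, 21)
  3P = (17, 18)
  4P = (18, 24)
  5P = (9, 22)
  6P = (16, 22)
  7P = (1, 16)
  8P = (13, 11)
  ... (continuing to 34P)
  34P = O

ord(P) = 34


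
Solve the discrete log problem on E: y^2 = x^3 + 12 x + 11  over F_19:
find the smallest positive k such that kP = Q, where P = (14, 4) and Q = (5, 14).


Enumerate multiples of P until we hit Q = (5, 14):
  1P = (14, 4)
  2P = (11, 12)
  3P = (18, 13)
  4P = (17, 13)
  5P = (16, 9)
  6P = (0, 12)
  7P = (3, 6)
  8P = (8, 7)
  9P = (2, 9)
  10P = (7, 1)
  11P = (4, 3)
  12P = (5, 14)
Match found at i = 12.

k = 12


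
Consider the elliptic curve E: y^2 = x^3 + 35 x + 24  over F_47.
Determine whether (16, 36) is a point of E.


Check whether y^2 = x^3 + 35 x + 24 (mod 47) for (x, y) = (16, 36).
LHS: y^2 = 36^2 mod 47 = 27
RHS: x^3 + 35 x + 24 = 16^3 + 35*16 + 24 mod 47 = 27
LHS = RHS

Yes, on the curve


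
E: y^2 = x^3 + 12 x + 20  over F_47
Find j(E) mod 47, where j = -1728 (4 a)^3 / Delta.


Delta = -16(4 a^3 + 27 b^2) mod 47 = 18
-1728 * (4 a)^3 = -1728 * (4*12)^3 mod 47 = 11
j = 11 * 18^(-1) mod 47 = 45

j = 45 (mod 47)


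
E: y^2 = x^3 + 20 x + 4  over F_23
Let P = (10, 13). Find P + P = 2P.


Doubling: s = (3 x1^2 + a) / (2 y1)
s = (3*10^2 + 20) / (2*13) mod 23 = 7
x3 = s^2 - 2 x1 mod 23 = 7^2 - 2*10 = 6
y3 = s (x1 - x3) - y1 mod 23 = 7 * (10 - 6) - 13 = 15

2P = (6, 15)


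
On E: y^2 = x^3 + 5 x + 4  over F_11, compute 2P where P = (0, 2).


k = 2 = 10_2 (binary, LSB first: 01)
Double-and-add from P = (0, 2):
  bit 0 = 0: acc unchanged = O
  bit 1 = 1: acc = O + (5, 0) = (5, 0)

2P = (5, 0)


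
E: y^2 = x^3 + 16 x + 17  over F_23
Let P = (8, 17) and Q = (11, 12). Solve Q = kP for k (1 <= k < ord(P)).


Enumerate multiples of P until we hit Q = (11, 12):
  1P = (8, 17)
  2P = (11, 12)
Match found at i = 2.

k = 2


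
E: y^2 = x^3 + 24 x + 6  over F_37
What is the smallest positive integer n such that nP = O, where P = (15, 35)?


Compute successive multiples of P until we hit O:
  1P = (15, 35)
  2P = (8, 9)
  3P = (21, 22)
  4P = (17, 31)
  5P = (9, 27)
  6P = (23, 16)
  7P = (11, 11)
  8P = (10, 32)
  ... (continuing to 31P)
  31P = O

ord(P) = 31


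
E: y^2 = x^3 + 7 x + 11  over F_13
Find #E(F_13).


For each x in F_13, count y with y^2 = x^3 + 7 x + 11 mod 13:
  x = 4: RHS = 12, y in [5, 8]  -> 2 point(s)
  x = 6: RHS = 9, y in [3, 10]  -> 2 point(s)
  x = 7: RHS = 0, y in [0]  -> 1 point(s)
  x = 9: RHS = 10, y in [6, 7]  -> 2 point(s)
  x = 12: RHS = 3, y in [4, 9]  -> 2 point(s)
Affine points: 9. Add the point at infinity: total = 10.

#E(F_13) = 10


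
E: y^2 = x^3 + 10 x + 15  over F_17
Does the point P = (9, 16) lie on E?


Check whether y^2 = x^3 + 10 x + 15 (mod 17) for (x, y) = (9, 16).
LHS: y^2 = 16^2 mod 17 = 1
RHS: x^3 + 10 x + 15 = 9^3 + 10*9 + 15 mod 17 = 1
LHS = RHS

Yes, on the curve


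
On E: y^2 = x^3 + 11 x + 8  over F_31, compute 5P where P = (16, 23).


k = 5 = 101_2 (binary, LSB first: 101)
Double-and-add from P = (16, 23):
  bit 0 = 1: acc = O + (16, 23) = (16, 23)
  bit 1 = 0: acc unchanged = (16, 23)
  bit 2 = 1: acc = (16, 23) + (2, 21) = (1, 19)

5P = (1, 19)


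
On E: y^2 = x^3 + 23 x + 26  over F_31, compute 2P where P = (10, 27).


Doubling: s = (3 x1^2 + a) / (2 y1)
s = (3*10^2 + 23) / (2*27) mod 31 = 10
x3 = s^2 - 2 x1 mod 31 = 10^2 - 2*10 = 18
y3 = s (x1 - x3) - y1 mod 31 = 10 * (10 - 18) - 27 = 17

2P = (18, 17)


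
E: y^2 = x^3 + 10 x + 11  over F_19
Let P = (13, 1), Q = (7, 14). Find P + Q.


P != Q, so use the chord formula.
s = (y2 - y1) / (x2 - x1) = (13) / (13) mod 19 = 1
x3 = s^2 - x1 - x2 mod 19 = 1^2 - 13 - 7 = 0
y3 = s (x1 - x3) - y1 mod 19 = 1 * (13 - 0) - 1 = 12

P + Q = (0, 12)


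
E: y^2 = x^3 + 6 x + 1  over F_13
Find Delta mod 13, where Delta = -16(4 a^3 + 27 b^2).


4 a^3 + 27 b^2 = 4*6^3 + 27*1^2 = 864 + 27 = 891
Delta = -16 * (891) = -14256
Delta mod 13 = 5

Delta = 5 (mod 13)


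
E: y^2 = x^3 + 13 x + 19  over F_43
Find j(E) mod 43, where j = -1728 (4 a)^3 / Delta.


Delta = -16(4 a^3 + 27 b^2) mod 43 = 11
-1728 * (4 a)^3 = -1728 * (4*13)^3 mod 43 = 16
j = 16 * 11^(-1) mod 43 = 21

j = 21 (mod 43)


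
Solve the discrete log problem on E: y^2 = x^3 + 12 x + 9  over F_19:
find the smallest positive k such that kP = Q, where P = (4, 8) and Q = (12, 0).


Enumerate multiples of P until we hit Q = (12, 0):
  1P = (4, 8)
  2P = (12, 0)
Match found at i = 2.

k = 2


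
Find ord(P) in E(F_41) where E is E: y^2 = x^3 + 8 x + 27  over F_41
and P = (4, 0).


Compute successive multiples of P until we hit O:
  1P = (4, 0)
  2P = O

ord(P) = 2


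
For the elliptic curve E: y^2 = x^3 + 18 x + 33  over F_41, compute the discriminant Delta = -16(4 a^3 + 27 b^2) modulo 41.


4 a^3 + 27 b^2 = 4*18^3 + 27*33^2 = 23328 + 29403 = 52731
Delta = -16 * (52731) = -843696
Delta mod 41 = 2

Delta = 2 (mod 41)


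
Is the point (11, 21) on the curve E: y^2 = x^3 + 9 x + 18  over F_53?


Check whether y^2 = x^3 + 9 x + 18 (mod 53) for (x, y) = (11, 21).
LHS: y^2 = 21^2 mod 53 = 17
RHS: x^3 + 9 x + 18 = 11^3 + 9*11 + 18 mod 53 = 17
LHS = RHS

Yes, on the curve


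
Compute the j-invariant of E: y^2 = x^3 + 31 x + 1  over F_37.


Delta = -16(4 a^3 + 27 b^2) mod 37 = 35
-1728 * (4 a)^3 = -1728 * (4*31)^3 mod 37 = 6
j = 6 * 35^(-1) mod 37 = 34

j = 34 (mod 37)


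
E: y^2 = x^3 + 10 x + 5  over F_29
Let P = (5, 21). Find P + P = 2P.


Doubling: s = (3 x1^2 + a) / (2 y1)
s = (3*5^2 + 10) / (2*21) mod 29 = 11
x3 = s^2 - 2 x1 mod 29 = 11^2 - 2*5 = 24
y3 = s (x1 - x3) - y1 mod 29 = 11 * (5 - 24) - 21 = 2

2P = (24, 2)


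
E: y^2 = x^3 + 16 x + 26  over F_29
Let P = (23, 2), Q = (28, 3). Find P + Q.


P != Q, so use the chord formula.
s = (y2 - y1) / (x2 - x1) = (1) / (5) mod 29 = 6
x3 = s^2 - x1 - x2 mod 29 = 6^2 - 23 - 28 = 14
y3 = s (x1 - x3) - y1 mod 29 = 6 * (23 - 14) - 2 = 23

P + Q = (14, 23)


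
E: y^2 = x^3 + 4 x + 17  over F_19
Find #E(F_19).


For each x in F_19, count y with y^2 = x^3 + 4 x + 17 mod 19:
  x = 0: RHS = 17, y in [6, 13]  -> 2 point(s)
  x = 11: RHS = 5, y in [9, 10]  -> 2 point(s)
  x = 12: RHS = 7, y in [8, 11]  -> 2 point(s)
  x = 13: RHS = 5, y in [9, 10]  -> 2 point(s)
  x = 14: RHS = 5, y in [9, 10]  -> 2 point(s)
  x = 16: RHS = 16, y in [4, 15]  -> 2 point(s)
  x = 17: RHS = 1, y in [1, 18]  -> 2 point(s)
Affine points: 14. Add the point at infinity: total = 15.

#E(F_19) = 15


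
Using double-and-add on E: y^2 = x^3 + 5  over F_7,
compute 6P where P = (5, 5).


k = 6 = 110_2 (binary, LSB first: 011)
Double-and-add from P = (5, 5):
  bit 0 = 0: acc unchanged = O
  bit 1 = 1: acc = O + (6, 5) = (6, 5)
  bit 2 = 1: acc = (6, 5) + (3, 5) = (5, 2)

6P = (5, 2)


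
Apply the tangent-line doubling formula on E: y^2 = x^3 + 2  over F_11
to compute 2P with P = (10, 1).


Doubling: s = (3 x1^2 + a) / (2 y1)
s = (3*10^2 + 0) / (2*1) mod 11 = 7
x3 = s^2 - 2 x1 mod 11 = 7^2 - 2*10 = 7
y3 = s (x1 - x3) - y1 mod 11 = 7 * (10 - 7) - 1 = 9

2P = (7, 9)


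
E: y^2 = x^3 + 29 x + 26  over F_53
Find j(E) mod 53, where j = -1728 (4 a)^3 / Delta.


Delta = -16(4 a^3 + 27 b^2) mod 53 = 5
-1728 * (4 a)^3 = -1728 * (4*29)^3 mod 53 = 12
j = 12 * 5^(-1) mod 53 = 13

j = 13 (mod 53)


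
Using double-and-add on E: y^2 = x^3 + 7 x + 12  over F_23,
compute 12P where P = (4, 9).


k = 12 = 1100_2 (binary, LSB first: 0011)
Double-and-add from P = (4, 9):
  bit 0 = 0: acc unchanged = O
  bit 1 = 0: acc unchanged = O
  bit 2 = 1: acc = O + (22, 21) = (22, 21)
  bit 3 = 1: acc = (22, 21) + (14, 5) = (14, 18)

12P = (14, 18)


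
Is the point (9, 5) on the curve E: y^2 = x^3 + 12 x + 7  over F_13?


Check whether y^2 = x^3 + 12 x + 7 (mod 13) for (x, y) = (9, 5).
LHS: y^2 = 5^2 mod 13 = 12
RHS: x^3 + 12 x + 7 = 9^3 + 12*9 + 7 mod 13 = 12
LHS = RHS

Yes, on the curve


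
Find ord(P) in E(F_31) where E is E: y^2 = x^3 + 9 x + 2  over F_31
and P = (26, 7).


Compute successive multiples of P until we hit O:
  1P = (26, 7)
  2P = (15, 28)
  3P = (29, 10)
  4P = (8, 11)
  5P = (7, 6)
  6P = (12, 28)
  7P = (3, 5)
  8P = (4, 3)
  ... (continuing to 31P)
  31P = O

ord(P) = 31


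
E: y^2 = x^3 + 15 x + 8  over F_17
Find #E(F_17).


For each x in F_17, count y with y^2 = x^3 + 15 x + 8 mod 17:
  x = 0: RHS = 8, y in [5, 12]  -> 2 point(s)
  x = 4: RHS = 13, y in [8, 9]  -> 2 point(s)
  x = 5: RHS = 4, y in [2, 15]  -> 2 point(s)
  x = 6: RHS = 8, y in [5, 12]  -> 2 point(s)
  x = 10: RHS = 2, y in [6, 11]  -> 2 point(s)
  x = 11: RHS = 8, y in [5, 12]  -> 2 point(s)
  x = 14: RHS = 4, y in [2, 15]  -> 2 point(s)
  x = 15: RHS = 4, y in [2, 15]  -> 2 point(s)
  x = 16: RHS = 9, y in [3, 14]  -> 2 point(s)
Affine points: 18. Add the point at infinity: total = 19.

#E(F_17) = 19


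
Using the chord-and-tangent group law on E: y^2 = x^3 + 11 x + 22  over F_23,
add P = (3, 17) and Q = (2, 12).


P != Q, so use the chord formula.
s = (y2 - y1) / (x2 - x1) = (18) / (22) mod 23 = 5
x3 = s^2 - x1 - x2 mod 23 = 5^2 - 3 - 2 = 20
y3 = s (x1 - x3) - y1 mod 23 = 5 * (3 - 20) - 17 = 13

P + Q = (20, 13)


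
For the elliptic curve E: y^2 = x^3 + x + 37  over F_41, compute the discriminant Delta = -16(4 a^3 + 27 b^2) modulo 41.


4 a^3 + 27 b^2 = 4*1^3 + 27*37^2 = 4 + 36963 = 36967
Delta = -16 * (36967) = -591472
Delta mod 41 = 35

Delta = 35 (mod 41)


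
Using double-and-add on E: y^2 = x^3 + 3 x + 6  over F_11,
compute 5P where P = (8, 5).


k = 5 = 101_2 (binary, LSB first: 101)
Double-and-add from P = (8, 5):
  bit 0 = 1: acc = O + (8, 5) = (8, 5)
  bit 1 = 0: acc unchanged = (8, 5)
  bit 2 = 1: acc = (8, 5) + (6, 3) = (9, 5)

5P = (9, 5)


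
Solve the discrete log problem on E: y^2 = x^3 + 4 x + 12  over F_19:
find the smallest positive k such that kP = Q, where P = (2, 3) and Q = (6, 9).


Enumerate multiples of P until we hit Q = (6, 9):
  1P = (2, 3)
  2P = (1, 6)
  3P = (6, 9)
Match found at i = 3.

k = 3


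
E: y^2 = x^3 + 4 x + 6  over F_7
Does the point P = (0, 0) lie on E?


Check whether y^2 = x^3 + 4 x + 6 (mod 7) for (x, y) = (0, 0).
LHS: y^2 = 0^2 mod 7 = 0
RHS: x^3 + 4 x + 6 = 0^3 + 4*0 + 6 mod 7 = 6
LHS != RHS

No, not on the curve


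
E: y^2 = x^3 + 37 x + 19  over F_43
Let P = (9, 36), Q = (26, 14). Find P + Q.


P != Q, so use the chord formula.
s = (y2 - y1) / (x2 - x1) = (21) / (17) mod 43 = 24
x3 = s^2 - x1 - x2 mod 43 = 24^2 - 9 - 26 = 25
y3 = s (x1 - x3) - y1 mod 43 = 24 * (9 - 25) - 36 = 10

P + Q = (25, 10)


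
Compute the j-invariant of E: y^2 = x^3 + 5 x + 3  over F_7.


Delta = -16(4 a^3 + 27 b^2) mod 7 = 5
-1728 * (4 a)^3 = -1728 * (4*5)^3 mod 7 = 6
j = 6 * 5^(-1) mod 7 = 4

j = 4 (mod 7)


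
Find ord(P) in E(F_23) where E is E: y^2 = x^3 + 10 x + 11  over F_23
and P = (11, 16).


Compute successive multiples of P until we hit O:
  1P = (11, 16)
  2P = (5, 18)
  3P = (2, 4)
  4P = (22, 0)
  5P = (2, 19)
  6P = (5, 5)
  7P = (11, 7)
  8P = O

ord(P) = 8


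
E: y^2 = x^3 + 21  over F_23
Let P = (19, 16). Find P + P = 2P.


Doubling: s = (3 x1^2 + a) / (2 y1)
s = (3*19^2 + 0) / (2*16) mod 23 = 13
x3 = s^2 - 2 x1 mod 23 = 13^2 - 2*19 = 16
y3 = s (x1 - x3) - y1 mod 23 = 13 * (19 - 16) - 16 = 0

2P = (16, 0)


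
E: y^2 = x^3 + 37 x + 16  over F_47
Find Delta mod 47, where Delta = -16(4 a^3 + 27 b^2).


4 a^3 + 27 b^2 = 4*37^3 + 27*16^2 = 202612 + 6912 = 209524
Delta = -16 * (209524) = -3352384
Delta mod 47 = 32

Delta = 32 (mod 47)


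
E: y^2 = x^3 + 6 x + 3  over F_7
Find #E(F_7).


For each x in F_7, count y with y^2 = x^3 + 6 x + 3 mod 7:
  x = 2: RHS = 2, y in [3, 4]  -> 2 point(s)
  x = 4: RHS = 0, y in [0]  -> 1 point(s)
  x = 5: RHS = 4, y in [2, 5]  -> 2 point(s)
Affine points: 5. Add the point at infinity: total = 6.

#E(F_7) = 6


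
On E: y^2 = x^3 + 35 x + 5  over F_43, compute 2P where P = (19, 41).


Doubling: s = (3 x1^2 + a) / (2 y1)
s = (3*19^2 + 35) / (2*41) mod 43 = 0
x3 = s^2 - 2 x1 mod 43 = 0^2 - 2*19 = 5
y3 = s (x1 - x3) - y1 mod 43 = 0 * (19 - 5) - 41 = 2

2P = (5, 2)


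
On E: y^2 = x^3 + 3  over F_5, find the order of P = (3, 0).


Compute successive multiples of P until we hit O:
  1P = (3, 0)
  2P = O

ord(P) = 2


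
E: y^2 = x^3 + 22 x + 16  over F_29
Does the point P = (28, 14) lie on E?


Check whether y^2 = x^3 + 22 x + 16 (mod 29) for (x, y) = (28, 14).
LHS: y^2 = 14^2 mod 29 = 22
RHS: x^3 + 22 x + 16 = 28^3 + 22*28 + 16 mod 29 = 22
LHS = RHS

Yes, on the curve


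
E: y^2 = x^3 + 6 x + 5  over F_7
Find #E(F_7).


For each x in F_7, count y with y^2 = x^3 + 6 x + 5 mod 7:
  x = 2: RHS = 4, y in [2, 5]  -> 2 point(s)
  x = 3: RHS = 1, y in [1, 6]  -> 2 point(s)
  x = 4: RHS = 2, y in [3, 4]  -> 2 point(s)
Affine points: 6. Add the point at infinity: total = 7.

#E(F_7) = 7


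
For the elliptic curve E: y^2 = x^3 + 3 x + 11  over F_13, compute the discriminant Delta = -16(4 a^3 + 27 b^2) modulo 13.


4 a^3 + 27 b^2 = 4*3^3 + 27*11^2 = 108 + 3267 = 3375
Delta = -16 * (3375) = -54000
Delta mod 13 = 2

Delta = 2 (mod 13)


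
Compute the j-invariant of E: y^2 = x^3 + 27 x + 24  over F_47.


Delta = -16(4 a^3 + 27 b^2) mod 47 = 15
-1728 * (4 a)^3 = -1728 * (4*27)^3 mod 47 = 10
j = 10 * 15^(-1) mod 47 = 32

j = 32 (mod 47)


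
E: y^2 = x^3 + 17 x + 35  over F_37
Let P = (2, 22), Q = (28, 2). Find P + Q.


P != Q, so use the chord formula.
s = (y2 - y1) / (x2 - x1) = (17) / (26) mod 37 = 22
x3 = s^2 - x1 - x2 mod 37 = 22^2 - 2 - 28 = 10
y3 = s (x1 - x3) - y1 mod 37 = 22 * (2 - 10) - 22 = 24

P + Q = (10, 24)


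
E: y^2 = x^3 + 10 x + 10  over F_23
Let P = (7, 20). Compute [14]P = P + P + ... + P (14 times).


k = 14 = 1110_2 (binary, LSB first: 0111)
Double-and-add from P = (7, 20):
  bit 0 = 0: acc unchanged = O
  bit 1 = 1: acc = O + (12, 15) = (12, 15)
  bit 2 = 1: acc = (12, 15) + (15, 19) = (8, 21)
  bit 3 = 1: acc = (8, 21) + (11, 18) = (5, 22)

14P = (5, 22)


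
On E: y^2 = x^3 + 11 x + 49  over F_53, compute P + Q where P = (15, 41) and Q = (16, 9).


P != Q, so use the chord formula.
s = (y2 - y1) / (x2 - x1) = (21) / (1) mod 53 = 21
x3 = s^2 - x1 - x2 mod 53 = 21^2 - 15 - 16 = 39
y3 = s (x1 - x3) - y1 mod 53 = 21 * (15 - 39) - 41 = 38

P + Q = (39, 38)


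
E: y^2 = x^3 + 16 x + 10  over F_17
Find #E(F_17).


For each x in F_17, count y with y^2 = x^3 + 16 x + 10 mod 17:
  x = 2: RHS = 16, y in [4, 13]  -> 2 point(s)
  x = 3: RHS = 0, y in [0]  -> 1 point(s)
  x = 4: RHS = 2, y in [6, 11]  -> 2 point(s)
  x = 6: RHS = 16, y in [4, 13]  -> 2 point(s)
  x = 8: RHS = 4, y in [2, 15]  -> 2 point(s)
  x = 9: RHS = 16, y in [4, 13]  -> 2 point(s)
  x = 11: RHS = 4, y in [2, 15]  -> 2 point(s)
  x = 12: RHS = 9, y in [3, 14]  -> 2 point(s)
  x = 13: RHS = 1, y in [1, 16]  -> 2 point(s)
  x = 15: RHS = 4, y in [2, 15]  -> 2 point(s)
Affine points: 19. Add the point at infinity: total = 20.

#E(F_17) = 20


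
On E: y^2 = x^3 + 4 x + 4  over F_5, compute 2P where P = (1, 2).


k = 2 = 10_2 (binary, LSB first: 01)
Double-and-add from P = (1, 2):
  bit 0 = 0: acc unchanged = O
  bit 1 = 1: acc = O + (2, 0) = (2, 0)

2P = (2, 0)


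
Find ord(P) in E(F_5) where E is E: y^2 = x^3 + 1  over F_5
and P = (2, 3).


Compute successive multiples of P until we hit O:
  1P = (2, 3)
  2P = (0, 1)
  3P = (4, 0)
  4P = (0, 4)
  5P = (2, 2)
  6P = O

ord(P) = 6


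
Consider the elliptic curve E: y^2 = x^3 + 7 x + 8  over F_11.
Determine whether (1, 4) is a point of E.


Check whether y^2 = x^3 + 7 x + 8 (mod 11) for (x, y) = (1, 4).
LHS: y^2 = 4^2 mod 11 = 5
RHS: x^3 + 7 x + 8 = 1^3 + 7*1 + 8 mod 11 = 5
LHS = RHS

Yes, on the curve


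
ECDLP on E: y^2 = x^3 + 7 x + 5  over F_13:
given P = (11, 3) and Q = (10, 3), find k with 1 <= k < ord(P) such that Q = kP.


Enumerate multiples of P until we hit Q = (10, 3):
  1P = (11, 3)
  2P = (5, 3)
  3P = (10, 10)
  4P = (2, 12)
  5P = (1, 0)
  6P = (2, 1)
  7P = (10, 3)
Match found at i = 7.

k = 7


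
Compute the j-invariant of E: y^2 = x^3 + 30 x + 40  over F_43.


Delta = -16(4 a^3 + 27 b^2) mod 43 = 23
-1728 * (4 a)^3 = -1728 * (4*30)^3 mod 43 = 27
j = 27 * 23^(-1) mod 43 = 18

j = 18 (mod 43)


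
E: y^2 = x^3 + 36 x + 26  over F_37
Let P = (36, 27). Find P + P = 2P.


Doubling: s = (3 x1^2 + a) / (2 y1)
s = (3*36^2 + 36) / (2*27) mod 37 = 11
x3 = s^2 - 2 x1 mod 37 = 11^2 - 2*36 = 12
y3 = s (x1 - x3) - y1 mod 37 = 11 * (36 - 12) - 27 = 15

2P = (12, 15)


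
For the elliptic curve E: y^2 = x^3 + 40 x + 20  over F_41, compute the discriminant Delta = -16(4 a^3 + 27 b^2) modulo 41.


4 a^3 + 27 b^2 = 4*40^3 + 27*20^2 = 256000 + 10800 = 266800
Delta = -16 * (266800) = -4268800
Delta mod 41 = 38

Delta = 38 (mod 41)


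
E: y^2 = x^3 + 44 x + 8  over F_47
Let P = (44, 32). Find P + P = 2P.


Doubling: s = (3 x1^2 + a) / (2 y1)
s = (3*44^2 + 44) / (2*32) mod 47 = 18
x3 = s^2 - 2 x1 mod 47 = 18^2 - 2*44 = 1
y3 = s (x1 - x3) - y1 mod 47 = 18 * (44 - 1) - 32 = 37

2P = (1, 37)


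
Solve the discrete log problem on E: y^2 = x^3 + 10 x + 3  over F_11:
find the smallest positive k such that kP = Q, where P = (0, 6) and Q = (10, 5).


Enumerate multiples of P until we hit Q = (10, 5):
  1P = (0, 6)
  2P = (1, 6)
  3P = (10, 5)
Match found at i = 3.

k = 3


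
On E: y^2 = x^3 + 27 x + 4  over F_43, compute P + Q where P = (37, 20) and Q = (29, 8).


P != Q, so use the chord formula.
s = (y2 - y1) / (x2 - x1) = (31) / (35) mod 43 = 23
x3 = s^2 - x1 - x2 mod 43 = 23^2 - 37 - 29 = 33
y3 = s (x1 - x3) - y1 mod 43 = 23 * (37 - 33) - 20 = 29

P + Q = (33, 29)


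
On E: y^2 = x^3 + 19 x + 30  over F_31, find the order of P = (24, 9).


Compute successive multiples of P until we hit O:
  1P = (24, 9)
  2P = (16, 20)
  3P = (5, 23)
  4P = (18, 29)
  5P = (7, 17)
  6P = (25, 17)
  7P = (15, 1)
  8P = (28, 15)
  ... (continuing to 40P)
  40P = O

ord(P) = 40


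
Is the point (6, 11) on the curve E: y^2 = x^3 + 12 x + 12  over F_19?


Check whether y^2 = x^3 + 12 x + 12 (mod 19) for (x, y) = (6, 11).
LHS: y^2 = 11^2 mod 19 = 7
RHS: x^3 + 12 x + 12 = 6^3 + 12*6 + 12 mod 19 = 15
LHS != RHS

No, not on the curve


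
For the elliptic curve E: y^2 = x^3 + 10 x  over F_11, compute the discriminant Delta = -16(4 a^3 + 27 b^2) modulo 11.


4 a^3 + 27 b^2 = 4*10^3 + 27*0^2 = 4000 + 0 = 4000
Delta = -16 * (4000) = -64000
Delta mod 11 = 9

Delta = 9 (mod 11)


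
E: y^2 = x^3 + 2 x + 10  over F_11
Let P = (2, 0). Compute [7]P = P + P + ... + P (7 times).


k = 7 = 111_2 (binary, LSB first: 111)
Double-and-add from P = (2, 0):
  bit 0 = 1: acc = O + (2, 0) = (2, 0)
  bit 1 = 1: acc = (2, 0) + O = (2, 0)
  bit 2 = 1: acc = (2, 0) + O = (2, 0)

7P = (2, 0)


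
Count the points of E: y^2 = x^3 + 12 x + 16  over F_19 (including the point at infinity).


For each x in F_19, count y with y^2 = x^3 + 12 x + 16 mod 19:
  x = 0: RHS = 16, y in [4, 15]  -> 2 point(s)
  x = 5: RHS = 11, y in [7, 12]  -> 2 point(s)
  x = 6: RHS = 0, y in [0]  -> 1 point(s)
  x = 7: RHS = 6, y in [5, 14]  -> 2 point(s)
  x = 8: RHS = 16, y in [4, 15]  -> 2 point(s)
  x = 9: RHS = 17, y in [6, 13]  -> 2 point(s)
  x = 11: RHS = 16, y in [4, 15]  -> 2 point(s)
  x = 12: RHS = 7, y in [8, 11]  -> 2 point(s)
Affine points: 15. Add the point at infinity: total = 16.

#E(F_19) = 16


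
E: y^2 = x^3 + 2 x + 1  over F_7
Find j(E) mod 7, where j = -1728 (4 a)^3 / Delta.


Delta = -16(4 a^3 + 27 b^2) mod 7 = 1
-1728 * (4 a)^3 = -1728 * (4*2)^3 mod 7 = 1
j = 1 * 1^(-1) mod 7 = 1

j = 1 (mod 7)


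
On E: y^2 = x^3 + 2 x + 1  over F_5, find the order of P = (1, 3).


Compute successive multiples of P until we hit O:
  1P = (1, 3)
  2P = (3, 2)
  3P = (0, 4)
  4P = (0, 1)
  5P = (3, 3)
  6P = (1, 2)
  7P = O

ord(P) = 7


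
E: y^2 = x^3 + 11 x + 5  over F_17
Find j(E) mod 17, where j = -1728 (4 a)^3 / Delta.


Delta = -16(4 a^3 + 27 b^2) mod 17 = 15
-1728 * (4 a)^3 = -1728 * (4*11)^3 mod 17 = 16
j = 16 * 15^(-1) mod 17 = 9

j = 9 (mod 17)


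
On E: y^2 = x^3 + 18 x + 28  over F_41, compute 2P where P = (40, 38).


k = 2 = 10_2 (binary, LSB first: 01)
Double-and-add from P = (40, 38):
  bit 0 = 0: acc unchanged = O
  bit 1 = 1: acc = O + (4, 0) = (4, 0)

2P = (4, 0)


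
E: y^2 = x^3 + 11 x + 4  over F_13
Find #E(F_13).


For each x in F_13, count y with y^2 = x^3 + 11 x + 4 mod 13:
  x = 0: RHS = 4, y in [2, 11]  -> 2 point(s)
  x = 1: RHS = 3, y in [4, 9]  -> 2 point(s)
  x = 3: RHS = 12, y in [5, 8]  -> 2 point(s)
  x = 6: RHS = 0, y in [0]  -> 1 point(s)
  x = 9: RHS = 0, y in [0]  -> 1 point(s)
  x = 10: RHS = 9, y in [3, 10]  -> 2 point(s)
  x = 11: RHS = 0, y in [0]  -> 1 point(s)
Affine points: 11. Add the point at infinity: total = 12.

#E(F_13) = 12


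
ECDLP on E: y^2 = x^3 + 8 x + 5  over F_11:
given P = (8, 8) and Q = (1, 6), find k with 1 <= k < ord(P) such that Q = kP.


Enumerate multiples of P until we hit Q = (1, 6):
  1P = (8, 8)
  2P = (0, 4)
  3P = (6, 4)
  4P = (1, 6)
Match found at i = 4.

k = 4


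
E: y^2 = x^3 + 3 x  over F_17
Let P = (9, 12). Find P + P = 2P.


Doubling: s = (3 x1^2 + a) / (2 y1)
s = (3*9^2 + 3) / (2*12) mod 17 = 6
x3 = s^2 - 2 x1 mod 17 = 6^2 - 2*9 = 1
y3 = s (x1 - x3) - y1 mod 17 = 6 * (9 - 1) - 12 = 2

2P = (1, 2)


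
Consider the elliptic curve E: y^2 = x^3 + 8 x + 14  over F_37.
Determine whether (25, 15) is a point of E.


Check whether y^2 = x^3 + 8 x + 14 (mod 37) for (x, y) = (25, 15).
LHS: y^2 = 15^2 mod 37 = 3
RHS: x^3 + 8 x + 14 = 25^3 + 8*25 + 14 mod 37 = 3
LHS = RHS

Yes, on the curve


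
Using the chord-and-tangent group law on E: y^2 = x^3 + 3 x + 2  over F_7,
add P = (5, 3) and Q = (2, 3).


P != Q, so use the chord formula.
s = (y2 - y1) / (x2 - x1) = (0) / (4) mod 7 = 0
x3 = s^2 - x1 - x2 mod 7 = 0^2 - 5 - 2 = 0
y3 = s (x1 - x3) - y1 mod 7 = 0 * (5 - 0) - 3 = 4

P + Q = (0, 4)


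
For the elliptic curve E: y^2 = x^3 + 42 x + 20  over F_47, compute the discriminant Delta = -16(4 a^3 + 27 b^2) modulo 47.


4 a^3 + 27 b^2 = 4*42^3 + 27*20^2 = 296352 + 10800 = 307152
Delta = -16 * (307152) = -4914432
Delta mod 47 = 29

Delta = 29 (mod 47)


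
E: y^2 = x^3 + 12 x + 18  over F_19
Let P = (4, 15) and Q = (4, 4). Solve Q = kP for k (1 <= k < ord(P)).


Enumerate multiples of P until we hit Q = (4, 4):
  1P = (4, 15)
  2P = (15, 1)
  3P = (9, 0)
  4P = (15, 18)
  5P = (4, 4)
Match found at i = 5.

k = 5


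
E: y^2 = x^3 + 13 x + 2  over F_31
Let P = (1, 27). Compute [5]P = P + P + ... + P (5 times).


k = 5 = 101_2 (binary, LSB first: 101)
Double-and-add from P = (1, 27):
  bit 0 = 1: acc = O + (1, 27) = (1, 27)
  bit 1 = 0: acc unchanged = (1, 27)
  bit 2 = 1: acc = (1, 27) + (4, 26) = (2, 25)

5P = (2, 25)


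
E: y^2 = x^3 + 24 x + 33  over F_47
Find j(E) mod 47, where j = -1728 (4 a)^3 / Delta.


Delta = -16(4 a^3 + 27 b^2) mod 47 = 14
-1728 * (4 a)^3 = -1728 * (4*24)^3 mod 47 = 41
j = 41 * 14^(-1) mod 47 = 13

j = 13 (mod 47)


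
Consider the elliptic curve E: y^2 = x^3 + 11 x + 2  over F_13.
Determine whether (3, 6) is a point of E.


Check whether y^2 = x^3 + 11 x + 2 (mod 13) for (x, y) = (3, 6).
LHS: y^2 = 6^2 mod 13 = 10
RHS: x^3 + 11 x + 2 = 3^3 + 11*3 + 2 mod 13 = 10
LHS = RHS

Yes, on the curve


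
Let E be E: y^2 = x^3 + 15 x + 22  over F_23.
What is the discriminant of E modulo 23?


4 a^3 + 27 b^2 = 4*15^3 + 27*22^2 = 13500 + 13068 = 26568
Delta = -16 * (26568) = -425088
Delta mod 23 = 21

Delta = 21 (mod 23)


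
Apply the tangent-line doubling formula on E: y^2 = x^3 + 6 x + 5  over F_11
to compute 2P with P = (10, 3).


Doubling: s = (3 x1^2 + a) / (2 y1)
s = (3*10^2 + 6) / (2*3) mod 11 = 7
x3 = s^2 - 2 x1 mod 11 = 7^2 - 2*10 = 7
y3 = s (x1 - x3) - y1 mod 11 = 7 * (10 - 7) - 3 = 7

2P = (7, 7)


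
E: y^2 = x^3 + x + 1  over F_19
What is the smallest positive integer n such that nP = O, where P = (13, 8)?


Compute successive multiples of P until we hit O:
  1P = (13, 8)
  2P = (0, 1)
  3P = (10, 17)
  4P = (5, 6)
  5P = (7, 3)
  6P = (15, 3)
  7P = (2, 12)
  8P = (9, 13)
  ... (continuing to 21P)
  21P = O

ord(P) = 21


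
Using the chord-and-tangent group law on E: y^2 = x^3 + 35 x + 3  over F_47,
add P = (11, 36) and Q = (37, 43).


P != Q, so use the chord formula.
s = (y2 - y1) / (x2 - x1) = (7) / (26) mod 47 = 31
x3 = s^2 - x1 - x2 mod 47 = 31^2 - 11 - 37 = 20
y3 = s (x1 - x3) - y1 mod 47 = 31 * (11 - 20) - 36 = 14

P + Q = (20, 14)


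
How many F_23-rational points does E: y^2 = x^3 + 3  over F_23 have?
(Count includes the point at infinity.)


For each x in F_23, count y with y^2 = x^3 + 0 x + 3 mod 23:
  x = 0: RHS = 3, y in [7, 16]  -> 2 point(s)
  x = 1: RHS = 4, y in [2, 21]  -> 2 point(s)
  x = 5: RHS = 13, y in [6, 17]  -> 2 point(s)
  x = 6: RHS = 12, y in [9, 14]  -> 2 point(s)
  x = 7: RHS = 1, y in [1, 22]  -> 2 point(s)
  x = 8: RHS = 9, y in [3, 20]  -> 2 point(s)
  x = 11: RHS = 0, y in [0]  -> 1 point(s)
  x = 12: RHS = 6, y in [11, 12]  -> 2 point(s)
  x = 18: RHS = 16, y in [4, 19]  -> 2 point(s)
  x = 19: RHS = 8, y in [10, 13]  -> 2 point(s)
  x = 21: RHS = 18, y in [8, 15]  -> 2 point(s)
  x = 22: RHS = 2, y in [5, 18]  -> 2 point(s)
Affine points: 23. Add the point at infinity: total = 24.

#E(F_23) = 24


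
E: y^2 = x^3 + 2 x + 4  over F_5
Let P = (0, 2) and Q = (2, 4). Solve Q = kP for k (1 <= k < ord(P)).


Enumerate multiples of P until we hit Q = (2, 4):
  1P = (0, 2)
  2P = (4, 1)
  3P = (2, 1)
  4P = (2, 4)
Match found at i = 4.

k = 4


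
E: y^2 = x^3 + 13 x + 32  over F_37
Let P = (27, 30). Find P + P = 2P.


Doubling: s = (3 x1^2 + a) / (2 y1)
s = (3*27^2 + 13) / (2*30) mod 37 = 12
x3 = s^2 - 2 x1 mod 37 = 12^2 - 2*27 = 16
y3 = s (x1 - x3) - y1 mod 37 = 12 * (27 - 16) - 30 = 28

2P = (16, 28)


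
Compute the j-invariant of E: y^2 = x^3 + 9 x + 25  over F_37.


Delta = -16(4 a^3 + 27 b^2) mod 37 = 27
-1728 * (4 a)^3 = -1728 * (4*9)^3 mod 37 = 26
j = 26 * 27^(-1) mod 37 = 27

j = 27 (mod 37)


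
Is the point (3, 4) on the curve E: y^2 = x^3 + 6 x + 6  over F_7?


Check whether y^2 = x^3 + 6 x + 6 (mod 7) for (x, y) = (3, 4).
LHS: y^2 = 4^2 mod 7 = 2
RHS: x^3 + 6 x + 6 = 3^3 + 6*3 + 6 mod 7 = 2
LHS = RHS

Yes, on the curve


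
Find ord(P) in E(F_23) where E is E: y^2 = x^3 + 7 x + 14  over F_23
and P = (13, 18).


Compute successive multiples of P until we hit O:
  1P = (13, 18)
  2P = (5, 17)
  3P = (14, 2)
  4P = (22, 11)
  5P = (17, 3)
  6P = (20, 14)
  7P = (3, 19)
  8P = (10, 7)
  ... (continuing to 25P)
  25P = O

ord(P) = 25


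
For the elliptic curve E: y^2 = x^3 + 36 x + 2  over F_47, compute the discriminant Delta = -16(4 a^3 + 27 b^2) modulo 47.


4 a^3 + 27 b^2 = 4*36^3 + 27*2^2 = 186624 + 108 = 186732
Delta = -16 * (186732) = -2987712
Delta mod 47 = 31

Delta = 31 (mod 47)


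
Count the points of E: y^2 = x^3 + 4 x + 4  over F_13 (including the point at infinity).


For each x in F_13, count y with y^2 = x^3 + 4 x + 4 mod 13:
  x = 0: RHS = 4, y in [2, 11]  -> 2 point(s)
  x = 1: RHS = 9, y in [3, 10]  -> 2 point(s)
  x = 3: RHS = 4, y in [2, 11]  -> 2 point(s)
  x = 6: RHS = 10, y in [6, 7]  -> 2 point(s)
  x = 10: RHS = 4, y in [2, 11]  -> 2 point(s)
  x = 11: RHS = 1, y in [1, 12]  -> 2 point(s)
  x = 12: RHS = 12, y in [5, 8]  -> 2 point(s)
Affine points: 14. Add the point at infinity: total = 15.

#E(F_13) = 15


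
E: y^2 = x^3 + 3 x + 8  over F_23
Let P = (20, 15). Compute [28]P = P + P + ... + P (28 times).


k = 28 = 11100_2 (binary, LSB first: 00111)
Double-and-add from P = (20, 15):
  bit 0 = 0: acc unchanged = O
  bit 1 = 0: acc unchanged = O
  bit 2 = 1: acc = O + (18, 12) = (18, 12)
  bit 3 = 1: acc = (18, 12) + (22, 21) = (1, 9)
  bit 4 = 1: acc = (1, 9) + (10, 7) = (20, 8)

28P = (20, 8)


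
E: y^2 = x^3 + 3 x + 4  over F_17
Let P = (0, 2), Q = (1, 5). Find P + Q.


P != Q, so use the chord formula.
s = (y2 - y1) / (x2 - x1) = (3) / (1) mod 17 = 3
x3 = s^2 - x1 - x2 mod 17 = 3^2 - 0 - 1 = 8
y3 = s (x1 - x3) - y1 mod 17 = 3 * (0 - 8) - 2 = 8

P + Q = (8, 8)


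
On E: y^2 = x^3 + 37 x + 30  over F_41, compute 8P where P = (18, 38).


k = 8 = 1000_2 (binary, LSB first: 0001)
Double-and-add from P = (18, 38):
  bit 0 = 0: acc unchanged = O
  bit 1 = 0: acc unchanged = O
  bit 2 = 0: acc unchanged = O
  bit 3 = 1: acc = O + (35, 24) = (35, 24)

8P = (35, 24)


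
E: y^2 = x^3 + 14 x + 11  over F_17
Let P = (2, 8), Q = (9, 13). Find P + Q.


P != Q, so use the chord formula.
s = (y2 - y1) / (x2 - x1) = (5) / (7) mod 17 = 8
x3 = s^2 - x1 - x2 mod 17 = 8^2 - 2 - 9 = 2
y3 = s (x1 - x3) - y1 mod 17 = 8 * (2 - 2) - 8 = 9

P + Q = (2, 9)


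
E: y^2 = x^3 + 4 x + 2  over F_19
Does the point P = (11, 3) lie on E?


Check whether y^2 = x^3 + 4 x + 2 (mod 19) for (x, y) = (11, 3).
LHS: y^2 = 3^2 mod 19 = 9
RHS: x^3 + 4 x + 2 = 11^3 + 4*11 + 2 mod 19 = 9
LHS = RHS

Yes, on the curve


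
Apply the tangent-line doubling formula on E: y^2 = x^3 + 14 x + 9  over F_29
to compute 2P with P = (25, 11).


Doubling: s = (3 x1^2 + a) / (2 y1)
s = (3*25^2 + 14) / (2*11) mod 29 = 16
x3 = s^2 - 2 x1 mod 29 = 16^2 - 2*25 = 3
y3 = s (x1 - x3) - y1 mod 29 = 16 * (25 - 3) - 11 = 22

2P = (3, 22)


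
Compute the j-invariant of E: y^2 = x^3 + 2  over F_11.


Delta = -16(4 a^3 + 27 b^2) mod 11 = 10
-1728 * (4 a)^3 = -1728 * (4*0)^3 mod 11 = 0
j = 0 * 10^(-1) mod 11 = 0

j = 0 (mod 11)


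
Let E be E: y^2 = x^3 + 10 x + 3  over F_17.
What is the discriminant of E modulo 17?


4 a^3 + 27 b^2 = 4*10^3 + 27*3^2 = 4000 + 243 = 4243
Delta = -16 * (4243) = -67888
Delta mod 17 = 10

Delta = 10 (mod 17)


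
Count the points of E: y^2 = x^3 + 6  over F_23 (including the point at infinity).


For each x in F_23, count y with y^2 = x^3 + 0 x + 6 mod 23:
  x = 0: RHS = 6, y in [11, 12]  -> 2 point(s)
  x = 4: RHS = 1, y in [1, 22]  -> 2 point(s)
  x = 5: RHS = 16, y in [4, 19]  -> 2 point(s)
  x = 7: RHS = 4, y in [2, 21]  -> 2 point(s)
  x = 8: RHS = 12, y in [9, 14]  -> 2 point(s)
  x = 11: RHS = 3, y in [7, 16]  -> 2 point(s)
  x = 12: RHS = 9, y in [3, 20]  -> 2 point(s)
  x = 13: RHS = 18, y in [8, 15]  -> 2 point(s)
  x = 14: RHS = 13, y in [6, 17]  -> 2 point(s)
  x = 15: RHS = 0, y in [0]  -> 1 point(s)
  x = 16: RHS = 8, y in [10, 13]  -> 2 point(s)
  x = 20: RHS = 2, y in [5, 18]  -> 2 point(s)
Affine points: 23. Add the point at infinity: total = 24.

#E(F_23) = 24
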